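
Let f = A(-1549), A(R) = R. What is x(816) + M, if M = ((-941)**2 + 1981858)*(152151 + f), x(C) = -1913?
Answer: 431826986165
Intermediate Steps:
f = -1549
M = 431826988078 (M = ((-941)**2 + 1981858)*(152151 - 1549) = (885481 + 1981858)*150602 = 2867339*150602 = 431826988078)
x(816) + M = -1913 + 431826988078 = 431826986165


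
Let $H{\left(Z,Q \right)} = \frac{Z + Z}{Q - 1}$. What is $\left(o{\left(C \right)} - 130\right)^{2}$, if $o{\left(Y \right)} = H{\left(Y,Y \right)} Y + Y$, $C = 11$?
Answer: $\frac{224676}{25} \approx 8987.0$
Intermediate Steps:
$H{\left(Z,Q \right)} = \frac{2 Z}{-1 + Q}$
$o{\left(Y \right)} = Y + \frac{2 Y^{2}}{-1 + Y}$ ($o{\left(Y \right)} = \frac{2 Y}{-1 + Y} Y + Y = \frac{2 Y^{2}}{-1 + Y} + Y = Y + \frac{2 Y^{2}}{-1 + Y}$)
$\left(o{\left(C \right)} - 130\right)^{2} = \left(\frac{11 \left(-1 + 3 \cdot 11\right)}{-1 + 11} - 130\right)^{2} = \left(\frac{11 \left(-1 + 33\right)}{10} - 130\right)^{2} = \left(11 \cdot \frac{1}{10} \cdot 32 - 130\right)^{2} = \left(\frac{176}{5} - 130\right)^{2} = \left(- \frac{474}{5}\right)^{2} = \frac{224676}{25}$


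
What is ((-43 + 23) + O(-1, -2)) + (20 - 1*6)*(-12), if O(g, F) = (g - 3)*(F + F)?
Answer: -172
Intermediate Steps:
O(g, F) = 2*F*(-3 + g) (O(g, F) = (-3 + g)*(2*F) = 2*F*(-3 + g))
((-43 + 23) + O(-1, -2)) + (20 - 1*6)*(-12) = ((-43 + 23) + 2*(-2)*(-3 - 1)) + (20 - 1*6)*(-12) = (-20 + 2*(-2)*(-4)) + (20 - 6)*(-12) = (-20 + 16) + 14*(-12) = -4 - 168 = -172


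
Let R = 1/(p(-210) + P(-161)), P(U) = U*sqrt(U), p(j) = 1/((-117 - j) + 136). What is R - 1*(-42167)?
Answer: (42396*I + 1554655123*sqrt(161))/(I + 36869*sqrt(161)) ≈ 42167.0 + 0.00048951*I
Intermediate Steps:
p(j) = 1/(19 - j)
P(U) = U**(3/2)
R = 1/(1/229 - 161*I*sqrt(161)) (R = 1/(-1/(-19 - 210) + (-161)**(3/2)) = 1/(-1/(-229) - 161*I*sqrt(161)) = 1/(-1*(-1/229) - 161*I*sqrt(161)) = 1/(1/229 - 161*I*sqrt(161)) ≈ 1.0e-9 + 0.00048951*I)
R - 1*(-42167) = 229*I/(I + 36869*sqrt(161)) - 1*(-42167) = 229*I/(I + 36869*sqrt(161)) + 42167 = 42167 + 229*I/(I + 36869*sqrt(161))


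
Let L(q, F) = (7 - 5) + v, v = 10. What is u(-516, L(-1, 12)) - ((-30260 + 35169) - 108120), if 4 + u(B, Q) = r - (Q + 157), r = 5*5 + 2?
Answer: 103065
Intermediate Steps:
L(q, F) = 12 (L(q, F) = (7 - 5) + 10 = 2 + 10 = 12)
r = 27 (r = 25 + 2 = 27)
u(B, Q) = -134 - Q (u(B, Q) = -4 + (27 - (Q + 157)) = -4 + (27 - (157 + Q)) = -4 + (27 + (-157 - Q)) = -4 + (-130 - Q) = -134 - Q)
u(-516, L(-1, 12)) - ((-30260 + 35169) - 108120) = (-134 - 1*12) - ((-30260 + 35169) - 108120) = (-134 - 12) - (4909 - 108120) = -146 - 1*(-103211) = -146 + 103211 = 103065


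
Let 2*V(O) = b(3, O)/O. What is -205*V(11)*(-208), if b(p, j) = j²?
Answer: 234520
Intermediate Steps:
V(O) = O/2 (V(O) = (O²/O)/2 = O/2)
-205*V(11)*(-208) = -205*11/2*(-208) = -2255/2*(-208) = 234520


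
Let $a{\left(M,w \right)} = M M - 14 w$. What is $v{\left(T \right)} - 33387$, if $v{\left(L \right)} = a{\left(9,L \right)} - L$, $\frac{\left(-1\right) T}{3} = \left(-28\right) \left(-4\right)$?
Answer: $-28266$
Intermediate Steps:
$T = -336$ ($T = - 3 \left(\left(-28\right) \left(-4\right)\right) = \left(-3\right) 112 = -336$)
$a{\left(M,w \right)} = M^{2} - 14 w$
$v{\left(L \right)} = 81 - 15 L$ ($v{\left(L \right)} = \left(9^{2} - 14 L\right) - L = \left(81 - 14 L\right) - L = 81 - 15 L$)
$v{\left(T \right)} - 33387 = \left(81 - -5040\right) - 33387 = \left(81 + 5040\right) - 33387 = 5121 - 33387 = -28266$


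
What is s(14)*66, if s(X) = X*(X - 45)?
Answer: -28644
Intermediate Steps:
s(X) = X*(-45 + X)
s(14)*66 = (14*(-45 + 14))*66 = (14*(-31))*66 = -434*66 = -28644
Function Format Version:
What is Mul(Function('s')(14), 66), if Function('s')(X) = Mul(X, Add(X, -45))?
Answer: -28644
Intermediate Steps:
Function('s')(X) = Mul(X, Add(-45, X))
Mul(Function('s')(14), 66) = Mul(Mul(14, Add(-45, 14)), 66) = Mul(Mul(14, -31), 66) = Mul(-434, 66) = -28644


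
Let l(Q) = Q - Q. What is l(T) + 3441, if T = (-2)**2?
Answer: 3441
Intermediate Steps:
T = 4
l(Q) = 0
l(T) + 3441 = 0 + 3441 = 3441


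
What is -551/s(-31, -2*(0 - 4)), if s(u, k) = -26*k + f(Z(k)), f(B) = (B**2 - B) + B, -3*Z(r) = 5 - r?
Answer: 551/207 ≈ 2.6618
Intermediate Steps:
Z(r) = -5/3 + r/3 (Z(r) = -(5 - r)/3 = -5/3 + r/3)
f(B) = B**2
s(u, k) = (-5/3 + k/3)**2 - 26*k (s(u, k) = -26*k + (-5/3 + k/3)**2 = (-5/3 + k/3)**2 - 26*k)
-551/s(-31, -2*(0 - 4)) = -551/(-(-52)*(0 - 4) + (-5 - 2*(0 - 4))**2/9) = -551/(-(-52)*(-4) + (-5 - 2*(-4))**2/9) = -551/(-26*8 + (-5 + 8)**2/9) = -551/(-208 + (1/9)*3**2) = -551/(-208 + (1/9)*9) = -551/(-208 + 1) = -551/(-207) = -551*(-1/207) = 551/207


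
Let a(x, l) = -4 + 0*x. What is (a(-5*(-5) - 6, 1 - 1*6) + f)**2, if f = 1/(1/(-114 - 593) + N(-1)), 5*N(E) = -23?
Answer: 4705822801/264582756 ≈ 17.786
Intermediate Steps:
N(E) = -23/5 (N(E) = (1/5)*(-23) = -23/5)
a(x, l) = -4 (a(x, l) = -4 + 0 = -4)
f = -3535/16266 (f = 1/(1/(-114 - 593) - 23/5) = 1/(1/(-707) - 23/5) = 1/(-1/707 - 23/5) = 1/(-16266/3535) = -3535/16266 ≈ -0.21732)
(a(-5*(-5) - 6, 1 - 1*6) + f)**2 = (-4 - 3535/16266)**2 = (-68599/16266)**2 = 4705822801/264582756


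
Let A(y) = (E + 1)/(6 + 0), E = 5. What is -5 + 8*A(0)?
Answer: 3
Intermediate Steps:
A(y) = 1 (A(y) = (5 + 1)/(6 + 0) = 6/6 = 6*(⅙) = 1)
-5 + 8*A(0) = -5 + 8*1 = -5 + 8 = 3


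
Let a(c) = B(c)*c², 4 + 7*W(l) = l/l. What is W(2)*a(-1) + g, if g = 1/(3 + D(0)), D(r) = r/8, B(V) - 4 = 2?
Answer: -47/21 ≈ -2.2381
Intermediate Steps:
B(V) = 6 (B(V) = 4 + 2 = 6)
W(l) = -3/7 (W(l) = -4/7 + (l/l)/7 = -4/7 + (⅐)*1 = -4/7 + ⅐ = -3/7)
a(c) = 6*c²
D(r) = r/8 (D(r) = r*(⅛) = r/8)
g = ⅓ (g = 1/(3 + (⅛)*0) = 1/(3 + 0) = 1/3 = ⅓ ≈ 0.33333)
W(2)*a(-1) + g = -18*(-1)²/7 + ⅓ = -18/7 + ⅓ = -47/21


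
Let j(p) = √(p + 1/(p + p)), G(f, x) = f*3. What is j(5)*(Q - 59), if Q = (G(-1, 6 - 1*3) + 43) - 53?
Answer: -36*√510/5 ≈ -162.60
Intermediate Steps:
G(f, x) = 3*f
Q = -13 (Q = (3*(-1) + 43) - 53 = (-3 + 43) - 53 = 40 - 53 = -13)
j(p) = √(p + 1/(2*p))
j(5)*(Q - 59) = (√(2/5 + 4*5)/2)*(-13 - 59) = (√(2*(⅕) + 20)/2)*(-72) = (√(⅖ + 20)/2)*(-72) = (√(102/5)/2)*(-72) = ((√510/5)/2)*(-72) = (√510/10)*(-72) = -36*√510/5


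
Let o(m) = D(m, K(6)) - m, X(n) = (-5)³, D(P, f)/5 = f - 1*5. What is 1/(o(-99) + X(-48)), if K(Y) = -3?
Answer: -1/66 ≈ -0.015152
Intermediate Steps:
D(P, f) = -25 + 5*f (D(P, f) = 5*(f - 1*5) = 5*(f - 5) = 5*(-5 + f) = -25 + 5*f)
X(n) = -125
o(m) = -40 - m (o(m) = (-25 + 5*(-3)) - m = (-25 - 15) - m = -40 - m)
1/(o(-99) + X(-48)) = 1/((-40 - 1*(-99)) - 125) = 1/((-40 + 99) - 125) = 1/(59 - 125) = 1/(-66) = -1/66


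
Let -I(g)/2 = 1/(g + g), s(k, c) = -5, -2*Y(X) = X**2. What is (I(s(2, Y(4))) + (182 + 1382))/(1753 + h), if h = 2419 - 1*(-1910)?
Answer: 7821/30410 ≈ 0.25718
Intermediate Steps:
Y(X) = -X**2/2
I(g) = -1/g (I(g) = -2/(g + g) = -2*1/(2*g) = -1/g)
h = 4329 (h = 2419 + 1910 = 4329)
(I(s(2, Y(4))) + (182 + 1382))/(1753 + h) = (-1/(-5) + (182 + 1382))/(1753 + 4329) = (-1*(-1/5) + 1564)/6082 = (1/5 + 1564)*(1/6082) = (7821/5)*(1/6082) = 7821/30410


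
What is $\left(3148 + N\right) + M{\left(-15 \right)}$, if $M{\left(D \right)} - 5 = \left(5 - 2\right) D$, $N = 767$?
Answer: $3875$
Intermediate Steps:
$M{\left(D \right)} = 5 + 3 D$ ($M{\left(D \right)} = 5 + \left(5 - 2\right) D = 5 + 3 D$)
$\left(3148 + N\right) + M{\left(-15 \right)} = \left(3148 + 767\right) + \left(5 + 3 \left(-15\right)\right) = 3915 + \left(5 - 45\right) = 3915 - 40 = 3875$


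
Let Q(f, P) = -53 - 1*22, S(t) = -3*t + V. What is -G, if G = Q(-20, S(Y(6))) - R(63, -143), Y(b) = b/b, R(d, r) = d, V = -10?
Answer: 138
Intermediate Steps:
Y(b) = 1
S(t) = -10 - 3*t (S(t) = -3*t - 10 = -10 - 3*t)
Q(f, P) = -75 (Q(f, P) = -53 - 22 = -75)
G = -138 (G = -75 - 1*63 = -75 - 63 = -138)
-G = -1*(-138) = 138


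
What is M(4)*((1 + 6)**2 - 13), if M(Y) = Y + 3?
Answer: 252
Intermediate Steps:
M(Y) = 3 + Y
M(4)*((1 + 6)**2 - 13) = (3 + 4)*((1 + 6)**2 - 13) = 7*(7**2 - 13) = 7*(49 - 13) = 7*36 = 252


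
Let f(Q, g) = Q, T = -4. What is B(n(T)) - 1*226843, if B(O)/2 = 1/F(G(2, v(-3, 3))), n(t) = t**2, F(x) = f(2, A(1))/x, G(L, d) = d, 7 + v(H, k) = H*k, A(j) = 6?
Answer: -226859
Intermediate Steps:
v(H, k) = -7 + H*k
F(x) = 2/x
B(O) = -16 (B(O) = 2/((2/(-7 - 3*3))) = 2/((2/(-7 - 9))) = 2/((2/(-16))) = 2/((2*(-1/16))) = 2/(-1/8) = 2*(-8) = -16)
B(n(T)) - 1*226843 = -16 - 1*226843 = -16 - 226843 = -226859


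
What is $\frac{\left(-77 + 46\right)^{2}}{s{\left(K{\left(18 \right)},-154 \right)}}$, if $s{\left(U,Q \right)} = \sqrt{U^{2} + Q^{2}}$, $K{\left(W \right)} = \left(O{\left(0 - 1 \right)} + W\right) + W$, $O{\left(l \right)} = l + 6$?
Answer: $\frac{961 \sqrt{25397}}{25397} \approx 6.0302$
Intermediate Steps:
$O{\left(l \right)} = 6 + l$
$K{\left(W \right)} = 5 + 2 W$ ($K{\left(W \right)} = \left(\left(6 + \left(0 - 1\right)\right) + W\right) + W = \left(\left(6 - 1\right) + W\right) + W = \left(5 + W\right) + W = 5 + 2 W$)
$s{\left(U,Q \right)} = \sqrt{Q^{2} + U^{2}}$
$\frac{\left(-77 + 46\right)^{2}}{s{\left(K{\left(18 \right)},-154 \right)}} = \frac{\left(-77 + 46\right)^{2}}{\sqrt{\left(-154\right)^{2} + \left(5 + 2 \cdot 18\right)^{2}}} = \frac{\left(-31\right)^{2}}{\sqrt{23716 + \left(5 + 36\right)^{2}}} = \frac{961}{\sqrt{23716 + 41^{2}}} = \frac{961}{\sqrt{23716 + 1681}} = \frac{961}{\sqrt{25397}} = 961 \frac{\sqrt{25397}}{25397} = \frac{961 \sqrt{25397}}{25397}$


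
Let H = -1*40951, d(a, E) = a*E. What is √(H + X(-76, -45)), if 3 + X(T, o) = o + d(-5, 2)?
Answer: I*√41009 ≈ 202.51*I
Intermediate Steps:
d(a, E) = E*a
H = -40951
X(T, o) = -13 + o (X(T, o) = -3 + (o + 2*(-5)) = -3 + (o - 10) = -3 + (-10 + o) = -13 + o)
√(H + X(-76, -45)) = √(-40951 + (-13 - 45)) = √(-40951 - 58) = √(-41009) = I*√41009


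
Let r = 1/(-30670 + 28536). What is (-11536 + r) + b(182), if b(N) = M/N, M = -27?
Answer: -1120125442/97097 ≈ -11536.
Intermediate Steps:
b(N) = -27/N
r = -1/2134 (r = 1/(-2134) = -1/2134 ≈ -0.00046860)
(-11536 + r) + b(182) = (-11536 - 1/2134) - 27/182 = -24617825/2134 - 27*1/182 = -24617825/2134 - 27/182 = -1120125442/97097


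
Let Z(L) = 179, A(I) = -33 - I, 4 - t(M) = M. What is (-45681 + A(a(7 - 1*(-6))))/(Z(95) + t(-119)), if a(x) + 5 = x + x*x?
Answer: -45891/302 ≈ -151.96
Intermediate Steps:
t(M) = 4 - M
a(x) = -5 + x + x**2 (a(x) = -5 + (x + x*x) = -5 + (x + x**2) = -5 + x + x**2)
(-45681 + A(a(7 - 1*(-6))))/(Z(95) + t(-119)) = (-45681 + (-33 - (-5 + (7 - 1*(-6)) + (7 - 1*(-6))**2)))/(179 + (4 - 1*(-119))) = (-45681 + (-33 - (-5 + (7 + 6) + (7 + 6)**2)))/(179 + (4 + 119)) = (-45681 + (-33 - (-5 + 13 + 13**2)))/(179 + 123) = (-45681 + (-33 - (-5 + 13 + 169)))/302 = (-45681 + (-33 - 1*177))*(1/302) = (-45681 + (-33 - 177))*(1/302) = (-45681 - 210)*(1/302) = -45891*1/302 = -45891/302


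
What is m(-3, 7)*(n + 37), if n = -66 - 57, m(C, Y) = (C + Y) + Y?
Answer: -946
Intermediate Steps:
m(C, Y) = C + 2*Y
n = -123
m(-3, 7)*(n + 37) = (-3 + 2*7)*(-123 + 37) = (-3 + 14)*(-86) = 11*(-86) = -946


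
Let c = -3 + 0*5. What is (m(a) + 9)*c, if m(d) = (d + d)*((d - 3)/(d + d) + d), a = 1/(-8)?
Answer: -567/32 ≈ -17.719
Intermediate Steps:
a = -⅛ ≈ -0.12500
m(d) = 2*d*(d + (-3 + d)/(2*d)) (m(d) = (2*d)*((-3 + d)/((2*d)) + d) = (2*d)*((-3 + d)*(1/(2*d)) + d) = (2*d)*((-3 + d)/(2*d) + d) = (2*d)*(d + (-3 + d)/(2*d)) = 2*d*(d + (-3 + d)/(2*d)))
c = -3 (c = -3 + 0 = -3)
(m(a) + 9)*c = ((-3 - ⅛ + 2*(-⅛)²) + 9)*(-3) = ((-3 - ⅛ + 2*(1/64)) + 9)*(-3) = ((-3 - ⅛ + 1/32) + 9)*(-3) = (-99/32 + 9)*(-3) = (189/32)*(-3) = -567/32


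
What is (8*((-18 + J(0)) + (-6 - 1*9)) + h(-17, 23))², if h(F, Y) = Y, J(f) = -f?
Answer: 58081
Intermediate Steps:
(8*((-18 + J(0)) + (-6 - 1*9)) + h(-17, 23))² = (8*((-18 - 1*0) + (-6 - 1*9)) + 23)² = (8*((-18 + 0) + (-6 - 9)) + 23)² = (8*(-18 - 15) + 23)² = (8*(-33) + 23)² = (-264 + 23)² = (-241)² = 58081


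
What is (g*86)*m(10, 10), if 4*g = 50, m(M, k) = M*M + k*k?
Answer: 215000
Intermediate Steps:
m(M, k) = M**2 + k**2
g = 25/2 (g = (1/4)*50 = 25/2 ≈ 12.500)
(g*86)*m(10, 10) = ((25/2)*86)*(10**2 + 10**2) = 1075*(100 + 100) = 1075*200 = 215000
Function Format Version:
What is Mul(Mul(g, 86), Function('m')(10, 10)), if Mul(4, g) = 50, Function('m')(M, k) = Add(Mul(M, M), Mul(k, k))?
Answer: 215000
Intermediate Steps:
Function('m')(M, k) = Add(Pow(M, 2), Pow(k, 2))
g = Rational(25, 2) (g = Mul(Rational(1, 4), 50) = Rational(25, 2) ≈ 12.500)
Mul(Mul(g, 86), Function('m')(10, 10)) = Mul(Mul(Rational(25, 2), 86), Add(Pow(10, 2), Pow(10, 2))) = Mul(1075, Add(100, 100)) = Mul(1075, 200) = 215000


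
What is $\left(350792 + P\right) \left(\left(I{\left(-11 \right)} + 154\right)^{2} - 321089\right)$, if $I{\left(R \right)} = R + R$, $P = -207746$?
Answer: $-43438063590$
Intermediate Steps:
$I{\left(R \right)} = 2 R$
$\left(350792 + P\right) \left(\left(I{\left(-11 \right)} + 154\right)^{2} - 321089\right) = \left(350792 - 207746\right) \left(\left(2 \left(-11\right) + 154\right)^{2} - 321089\right) = 143046 \left(\left(-22 + 154\right)^{2} - 321089\right) = 143046 \left(132^{2} - 321089\right) = 143046 \left(17424 - 321089\right) = 143046 \left(-303665\right) = -43438063590$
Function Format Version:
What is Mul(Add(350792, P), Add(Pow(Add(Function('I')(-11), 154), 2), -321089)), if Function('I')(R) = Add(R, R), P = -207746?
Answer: -43438063590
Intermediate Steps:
Function('I')(R) = Mul(2, R)
Mul(Add(350792, P), Add(Pow(Add(Function('I')(-11), 154), 2), -321089)) = Mul(Add(350792, -207746), Add(Pow(Add(Mul(2, -11), 154), 2), -321089)) = Mul(143046, Add(Pow(Add(-22, 154), 2), -321089)) = Mul(143046, Add(Pow(132, 2), -321089)) = Mul(143046, Add(17424, -321089)) = Mul(143046, -303665) = -43438063590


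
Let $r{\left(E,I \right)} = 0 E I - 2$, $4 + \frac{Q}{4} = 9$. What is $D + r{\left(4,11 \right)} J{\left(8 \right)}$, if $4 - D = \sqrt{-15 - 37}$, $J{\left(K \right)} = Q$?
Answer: $-36 - 2 i \sqrt{13} \approx -36.0 - 7.2111 i$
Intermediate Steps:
$Q = 20$ ($Q = -16 + 4 \cdot 9 = -16 + 36 = 20$)
$J{\left(K \right)} = 20$
$r{\left(E,I \right)} = -2$ ($r{\left(E,I \right)} = 0 I - 2 = 0 - 2 = -2$)
$D = 4 - 2 i \sqrt{13}$ ($D = 4 - \sqrt{-15 - 37} = 4 - \sqrt{-52} = 4 - 2 i \sqrt{13} \approx 4.0 - 7.2111 i$)
$D + r{\left(4,11 \right)} J{\left(8 \right)} = \left(4 - 2 i \sqrt{13}\right) - 40 = -36 - 2 i \sqrt{13}$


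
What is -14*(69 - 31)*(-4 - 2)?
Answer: 3192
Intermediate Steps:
-14*(69 - 31)*(-4 - 2) = -532*(-6) = -14*(-228) = 3192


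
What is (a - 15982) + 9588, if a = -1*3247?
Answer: -9641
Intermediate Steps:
a = -3247
(a - 15982) + 9588 = (-3247 - 15982) + 9588 = -19229 + 9588 = -9641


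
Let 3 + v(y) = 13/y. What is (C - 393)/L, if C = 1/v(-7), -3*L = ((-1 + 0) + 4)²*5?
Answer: 13369/510 ≈ 26.214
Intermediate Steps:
v(y) = -3 + 13/y
L = -15 (L = -((-1 + 0) + 4)²*5/3 = -(-1 + 4)²*5/3 = -3²*5/3 = -3*5 = -⅓*45 = -15)
C = -7/34 (C = 1/(-3 + 13/(-7)) = 1/(-3 + 13*(-⅐)) = 1/(-3 - 13/7) = 1/(-34/7) = -7/34 ≈ -0.20588)
(C - 393)/L = (-7/34 - 393)/(-15) = -13369/34*(-1/15) = 13369/510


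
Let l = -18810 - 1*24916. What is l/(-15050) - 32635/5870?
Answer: -23448513/8834350 ≈ -2.6542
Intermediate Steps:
l = -43726 (l = -18810 - 24916 = -43726)
l/(-15050) - 32635/5870 = -43726/(-15050) - 32635/5870 = -43726*(-1/15050) - 32635*1/5870 = 21863/7525 - 6527/1174 = -23448513/8834350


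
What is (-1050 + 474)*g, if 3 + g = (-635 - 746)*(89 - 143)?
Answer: -42952896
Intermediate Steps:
g = 74571 (g = -3 + (-635 - 746)*(89 - 143) = -3 - 1381*(-54) = -3 + 74574 = 74571)
(-1050 + 474)*g = (-1050 + 474)*74571 = -576*74571 = -42952896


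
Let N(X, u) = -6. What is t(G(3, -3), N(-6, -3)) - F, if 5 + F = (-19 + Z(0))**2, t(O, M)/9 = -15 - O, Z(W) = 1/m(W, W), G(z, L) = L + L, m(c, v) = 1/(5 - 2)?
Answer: -332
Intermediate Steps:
m(c, v) = 1/3
G(z, L) = 2*L
Z(W) = 3 (Z(W) = 1/(1/3) = 3)
t(O, M) = -135 - 9*O (t(O, M) = 9*(-15 - O) = -135 - 9*O)
F = 251 (F = -5 + (-19 + 3)**2 = -5 + (-16)**2 = -5 + 256 = 251)
t(G(3, -3), N(-6, -3)) - F = (-135 - 18*(-3)) - 1*251 = (-135 - 9*(-6)) - 251 = (-135 + 54) - 251 = -81 - 251 = -332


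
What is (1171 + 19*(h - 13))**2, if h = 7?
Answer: 1117249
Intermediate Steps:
(1171 + 19*(h - 13))**2 = (1171 + 19*(7 - 13))**2 = (1171 + 19*(-6))**2 = (1171 - 114)**2 = 1057**2 = 1117249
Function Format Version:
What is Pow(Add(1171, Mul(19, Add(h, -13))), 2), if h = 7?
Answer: 1117249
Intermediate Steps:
Pow(Add(1171, Mul(19, Add(h, -13))), 2) = Pow(Add(1171, Mul(19, Add(7, -13))), 2) = Pow(Add(1171, Mul(19, -6)), 2) = Pow(Add(1171, -114), 2) = Pow(1057, 2) = 1117249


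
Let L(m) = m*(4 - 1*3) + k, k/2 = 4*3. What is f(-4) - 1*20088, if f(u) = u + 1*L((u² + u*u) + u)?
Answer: -20040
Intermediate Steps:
k = 24 (k = 2*(4*3) = 2*12 = 24)
L(m) = 24 + m (L(m) = m*(4 - 1*3) + 24 = m*(4 - 3) + 24 = m*1 + 24 = m + 24 = 24 + m)
f(u) = 24 + 2*u + 2*u² (f(u) = u + 1*(24 + ((u² + u*u) + u)) = u + 1*(24 + ((u² + u²) + u)) = u + 1*(24 + (2*u² + u)) = u + 1*(24 + (u + 2*u²)) = u + 1*(24 + u + 2*u²) = u + (24 + u + 2*u²) = 24 + 2*u + 2*u²)
f(-4) - 1*20088 = (24 + 2*(-4) + 2*(-4)²) - 1*20088 = (24 - 8 + 2*16) - 20088 = (24 - 8 + 32) - 20088 = 48 - 20088 = -20040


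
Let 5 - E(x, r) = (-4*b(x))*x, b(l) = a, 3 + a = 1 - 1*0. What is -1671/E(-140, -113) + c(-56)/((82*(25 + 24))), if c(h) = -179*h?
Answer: 108641/107625 ≈ 1.0094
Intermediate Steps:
a = -2 (a = -3 + (1 - 1*0) = -3 + (1 + 0) = -3 + 1 = -2)
b(l) = -2
E(x, r) = 5 - 8*x (E(x, r) = 5 - (-4*(-2))*x = 5 - 8*x)
-1671/E(-140, -113) + c(-56)/((82*(25 + 24))) = -1671/(5 - 8*(-140)) + (-179*(-56))/((82*(25 + 24))) = -1671/(5 + 1120) + 10024/((82*49)) = -1671/1125 + 10024/4018 = -1671*1/1125 + 10024*(1/4018) = -557/375 + 716/287 = 108641/107625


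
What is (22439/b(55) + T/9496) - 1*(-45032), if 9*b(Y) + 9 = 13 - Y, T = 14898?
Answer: 3315308429/80716 ≈ 41074.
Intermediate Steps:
b(Y) = 4/9 - Y/9 (b(Y) = -1 + (13 - Y)/9 = -1 + (13/9 - Y/9) = 4/9 - Y/9)
(22439/b(55) + T/9496) - 1*(-45032) = (22439/(4/9 - ⅑*55) + 14898/9496) - 1*(-45032) = (22439/(4/9 - 55/9) + 14898*(1/9496)) + 45032 = (22439/(-17/3) + 7449/4748) + 45032 = (22439*(-3/17) + 7449/4748) + 45032 = (-67317/17 + 7449/4748) + 45032 = -319494483/80716 + 45032 = 3315308429/80716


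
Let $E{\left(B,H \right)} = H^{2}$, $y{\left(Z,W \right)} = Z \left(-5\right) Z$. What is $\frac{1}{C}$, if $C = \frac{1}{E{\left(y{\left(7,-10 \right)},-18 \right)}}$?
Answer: $324$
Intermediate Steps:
$y{\left(Z,W \right)} = - 5 Z^{2}$ ($y{\left(Z,W \right)} = - 5 Z Z = - 5 Z^{2}$)
$C = \frac{1}{324}$ ($C = \frac{1}{\left(-18\right)^{2}} = \frac{1}{324} \approx 0.0030864$)
$\frac{1}{C} = \frac{1}{\frac{1}{324}} = 324$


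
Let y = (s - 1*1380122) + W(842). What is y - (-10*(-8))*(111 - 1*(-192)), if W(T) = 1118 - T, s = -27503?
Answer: -1431589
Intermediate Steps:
y = -1407349 (y = (-27503 - 1*1380122) + (1118 - 1*842) = (-27503 - 1380122) + (1118 - 842) = -1407625 + 276 = -1407349)
y - (-10*(-8))*(111 - 1*(-192)) = -1407349 - (-10*(-8))*(111 - 1*(-192)) = -1407349 - 80*(111 + 192) = -1407349 - 80*303 = -1407349 - 1*24240 = -1407349 - 24240 = -1431589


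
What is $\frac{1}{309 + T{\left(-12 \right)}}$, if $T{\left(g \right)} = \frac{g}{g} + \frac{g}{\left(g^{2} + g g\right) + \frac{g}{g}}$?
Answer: $\frac{289}{89578} \approx 0.0032262$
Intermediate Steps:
$T{\left(g \right)} = 1 + \frac{g}{1 + 2 g^{2}}$ ($T{\left(g \right)} = 1 + \frac{g}{\left(g^{2} + g^{2}\right) + 1} = 1 + \frac{g}{2 g^{2} + 1} = 1 + \frac{g}{1 + 2 g^{2}}$)
$\frac{1}{309 + T{\left(-12 \right)}} = \frac{1}{309 + \frac{1 - 12 + 2 \left(-12\right)^{2}}{1 + 2 \left(-12\right)^{2}}} = \frac{1}{309 + \frac{1 - 12 + 2 \cdot 144}{1 + 2 \cdot 144}} = \frac{1}{309 + \frac{1 - 12 + 288}{1 + 288}} = \frac{1}{309 + \frac{1}{289} \cdot 277} = \frac{1}{309 + \frac{277}{289}} = \frac{1}{\frac{89578}{289}} = \frac{289}{89578}$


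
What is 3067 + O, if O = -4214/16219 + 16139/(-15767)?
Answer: 15999597788/5218877 ≈ 3065.7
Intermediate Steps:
O = -6697971/5218877 (O = -4214*1/16219 + 16139*(-1/15767) = -86/331 - 16139/15767 = -6697971/5218877 ≈ -1.2834)
3067 + O = 3067 - 6697971/5218877 = 15999597788/5218877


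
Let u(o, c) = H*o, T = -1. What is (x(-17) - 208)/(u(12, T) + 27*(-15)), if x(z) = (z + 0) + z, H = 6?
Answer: 242/333 ≈ 0.72673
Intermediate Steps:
x(z) = 2*z (x(z) = z + z = 2*z)
u(o, c) = 6*o
(x(-17) - 208)/(u(12, T) + 27*(-15)) = (2*(-17) - 208)/(6*12 + 27*(-15)) = (-34 - 208)/(72 - 405) = -242/(-333) = -242*(-1/333) = 242/333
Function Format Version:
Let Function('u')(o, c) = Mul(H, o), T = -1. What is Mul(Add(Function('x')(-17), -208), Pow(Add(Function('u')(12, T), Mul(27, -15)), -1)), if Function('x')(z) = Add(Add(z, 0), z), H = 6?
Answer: Rational(242, 333) ≈ 0.72673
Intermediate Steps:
Function('x')(z) = Mul(2, z) (Function('x')(z) = Add(z, z) = Mul(2, z))
Function('u')(o, c) = Mul(6, o)
Mul(Add(Function('x')(-17), -208), Pow(Add(Function('u')(12, T), Mul(27, -15)), -1)) = Mul(Add(Mul(2, -17), -208), Pow(Add(Mul(6, 12), Mul(27, -15)), -1)) = Mul(Add(-34, -208), Pow(Add(72, -405), -1)) = Mul(-242, Pow(-333, -1)) = Mul(-242, Rational(-1, 333)) = Rational(242, 333)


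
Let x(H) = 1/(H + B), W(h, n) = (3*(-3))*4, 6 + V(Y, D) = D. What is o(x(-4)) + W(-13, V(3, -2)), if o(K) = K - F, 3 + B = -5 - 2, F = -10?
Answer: -365/14 ≈ -26.071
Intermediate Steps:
V(Y, D) = -6 + D
W(h, n) = -36 (W(h, n) = -9*4 = -36)
B = -10 (B = -3 + (-5 - 2) = -3 - 7 = -10)
x(H) = 1/(-10 + H) (x(H) = 1/(H - 10) = 1/(-10 + H))
o(K) = 10 + K (o(K) = K - 1*(-10) = K + 10 = 10 + K)
o(x(-4)) + W(-13, V(3, -2)) = (10 + 1/(-10 - 4)) - 36 = (10 + 1/(-14)) - 36 = (10 - 1/14) - 36 = 139/14 - 36 = -365/14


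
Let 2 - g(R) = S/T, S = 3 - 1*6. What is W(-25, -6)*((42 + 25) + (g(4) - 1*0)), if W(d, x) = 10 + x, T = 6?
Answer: 278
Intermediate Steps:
S = -3 (S = 3 - 6 = -3)
g(R) = 5/2 (g(R) = 2 - (-3)/6 = 2 - 1*(-½) = 2 + ½ = 5/2)
W(-25, -6)*((42 + 25) + (g(4) - 1*0)) = (10 - 6)*((42 + 25) + (5/2 - 1*0)) = 4*(67 + (5/2 + 0)) = 4*(67 + 5/2) = 4*(139/2) = 278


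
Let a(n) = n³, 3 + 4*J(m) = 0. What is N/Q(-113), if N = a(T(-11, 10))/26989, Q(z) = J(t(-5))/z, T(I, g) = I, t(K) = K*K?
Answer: -601612/80967 ≈ -7.4303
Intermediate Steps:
t(K) = K²
J(m) = -¾ (J(m) = -¾ + (¼)*0 = -¾ + 0 = -¾)
Q(z) = -3/(4*z)
N = -1331/26989 (N = (-11)³/26989 = -1331*1/26989 = -1331/26989 ≈ -0.049316)
N/Q(-113) = -1331/(26989*((-¾/(-113)))) = -1331/(26989*((-¾*(-1/113)))) = -1331/(26989*3/452) = -1331/26989*452/3 = -601612/80967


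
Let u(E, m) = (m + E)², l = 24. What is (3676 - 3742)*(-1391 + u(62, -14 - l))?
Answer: 53790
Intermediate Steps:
u(E, m) = (E + m)²
(3676 - 3742)*(-1391 + u(62, -14 - l)) = (3676 - 3742)*(-1391 + (62 + (-14 - 1*24))²) = -66*(-1391 + (62 + (-14 - 24))²) = -66*(-1391 + (62 - 38)²) = -66*(-1391 + 24²) = -66*(-1391 + 576) = -66*(-815) = 53790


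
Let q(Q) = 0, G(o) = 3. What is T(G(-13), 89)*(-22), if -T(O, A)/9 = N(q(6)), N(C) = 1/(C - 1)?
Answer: -198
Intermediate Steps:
N(C) = 1/(-1 + C)
T(O, A) = 9 (T(O, A) = -9/(-1 + 0) = -9/(-1) = -9*(-1) = 9)
T(G(-13), 89)*(-22) = 9*(-22) = -198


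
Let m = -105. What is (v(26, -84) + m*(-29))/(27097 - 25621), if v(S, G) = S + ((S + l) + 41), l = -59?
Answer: 3079/1476 ≈ 2.0860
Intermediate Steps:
v(S, G) = -18 + 2*S (v(S, G) = S + ((S - 59) + 41) = S + ((-59 + S) + 41) = S + (-18 + S) = -18 + 2*S)
(v(26, -84) + m*(-29))/(27097 - 25621) = ((-18 + 2*26) - 105*(-29))/(27097 - 25621) = ((-18 + 52) + 3045)/1476 = (34 + 3045)*(1/1476) = 3079*(1/1476) = 3079/1476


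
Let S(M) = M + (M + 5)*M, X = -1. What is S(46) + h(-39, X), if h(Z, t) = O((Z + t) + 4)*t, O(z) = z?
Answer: 2428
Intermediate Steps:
h(Z, t) = t*(4 + Z + t) (h(Z, t) = ((Z + t) + 4)*t = (4 + Z + t)*t = t*(4 + Z + t))
S(M) = M + M*(5 + M) (S(M) = M + (5 + M)*M = M + M*(5 + M))
S(46) + h(-39, X) = 46*(6 + 46) - (4 - 39 - 1) = 46*52 - 1*(-36) = 2392 + 36 = 2428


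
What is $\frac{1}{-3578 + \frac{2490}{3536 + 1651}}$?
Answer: $- \frac{1729}{6185532} \approx -0.00027952$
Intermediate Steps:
$\frac{1}{-3578 + \frac{2490}{3536 + 1651}} = \frac{1}{-3578 + \frac{2490}{5187}} = \frac{1}{-3578 + 2490 \cdot \frac{1}{5187}} = \frac{1}{-3578 + \frac{830}{1729}} = \frac{1}{- \frac{6185532}{1729}} = - \frac{1729}{6185532}$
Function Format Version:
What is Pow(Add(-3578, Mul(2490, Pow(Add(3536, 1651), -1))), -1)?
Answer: Rational(-1729, 6185532) ≈ -0.00027952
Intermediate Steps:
Pow(Add(-3578, Mul(2490, Pow(Add(3536, 1651), -1))), -1) = Pow(Add(-3578, Mul(2490, Pow(5187, -1))), -1) = Pow(Add(-3578, Mul(2490, Rational(1, 5187))), -1) = Pow(Add(-3578, Rational(830, 1729)), -1) = Pow(Rational(-6185532, 1729), -1) = Rational(-1729, 6185532)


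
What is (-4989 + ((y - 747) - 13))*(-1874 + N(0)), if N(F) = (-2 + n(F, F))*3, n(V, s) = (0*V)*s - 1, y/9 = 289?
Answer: 5927684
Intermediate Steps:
y = 2601 (y = 9*289 = 2601)
n(V, s) = -1 (n(V, s) = 0*s - 1 = 0 - 1 = -1)
N(F) = -9 (N(F) = (-2 - 1)*3 = -3*3 = -9)
(-4989 + ((y - 747) - 13))*(-1874 + N(0)) = (-4989 + ((2601 - 747) - 13))*(-1874 - 9) = (-4989 + (1854 - 13))*(-1883) = (-4989 + 1841)*(-1883) = -3148*(-1883) = 5927684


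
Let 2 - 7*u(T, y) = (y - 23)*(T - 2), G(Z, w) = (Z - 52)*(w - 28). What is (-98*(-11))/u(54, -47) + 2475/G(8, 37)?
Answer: -30433/7284 ≈ -4.1781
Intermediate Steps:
G(Z, w) = (-52 + Z)*(-28 + w)
u(T, y) = 2/7 - (-23 + y)*(-2 + T)/7 (u(T, y) = 2/7 - (y - 23)*(T - 2)/7 = 2/7 - (-23 + y)*(-2 + T)/7)
(-98*(-11))/u(54, -47) + 2475/G(8, 37) = (-98*(-11))/(-44/7 + (2/7)*(-47) + (23/7)*54 - ⅐*54*(-47)) + 2475/(1456 - 52*37 - 28*8 + 8*37) = 1078/(-44/7 - 94/7 + 1242/7 + 2538/7) + 2475/(1456 - 1924 - 224 + 296) = 1078/(3642/7) + 2475/(-396) = 1078*(7/3642) + 2475*(-1/396) = 3773/1821 - 25/4 = -30433/7284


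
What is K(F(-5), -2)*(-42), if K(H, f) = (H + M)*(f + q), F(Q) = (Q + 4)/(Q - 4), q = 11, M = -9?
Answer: 3360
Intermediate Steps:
F(Q) = (4 + Q)/(-4 + Q)
K(H, f) = (-9 + H)*(11 + f) (K(H, f) = (H - 9)*(f + 11) = (-9 + H)*(11 + f))
K(F(-5), -2)*(-42) = (-99 - 9*(-2) + 11*((4 - 5)/(-4 - 5)) + ((4 - 5)/(-4 - 5))*(-2))*(-42) = (-99 + 18 + 11*(-1/(-9)) + (-1/(-9))*(-2))*(-42) = (-99 + 18 + 11*(-⅑*(-1)) - ⅑*(-1)*(-2))*(-42) = (-99 + 18 + 11*(⅑) + (⅑)*(-2))*(-42) = (-99 + 18 + 11/9 - 2/9)*(-42) = -80*(-42) = 3360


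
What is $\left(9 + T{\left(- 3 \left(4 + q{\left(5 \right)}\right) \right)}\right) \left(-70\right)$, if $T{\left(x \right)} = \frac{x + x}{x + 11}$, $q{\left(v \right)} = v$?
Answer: $- \frac{3465}{4} \approx -866.25$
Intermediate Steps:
$T{\left(x \right)} = \frac{2 x}{11 + x}$
$\left(9 + T{\left(- 3 \left(4 + q{\left(5 \right)}\right) \right)}\right) \left(-70\right) = \left(9 + \frac{2 \left(- 3 \left(4 + 5\right)\right)}{11 - 3 \left(4 + 5\right)}\right) \left(-70\right) = \left(9 + \frac{2 \left(\left(-3\right) 9\right)}{11 - 27}\right) \left(-70\right) = \left(9 + 2 \left(-27\right) \frac{1}{11 - 27}\right) \left(-70\right) = \left(9 + 2 \left(-27\right) \frac{1}{-16}\right) \left(-70\right) = \left(9 + 2 \left(-27\right) \left(- \frac{1}{16}\right)\right) \left(-70\right) = \left(9 + \frac{27}{8}\right) \left(-70\right) = \frac{99}{8} \left(-70\right) = - \frac{3465}{4}$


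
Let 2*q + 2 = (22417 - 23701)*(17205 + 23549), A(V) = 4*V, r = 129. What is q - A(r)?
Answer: -26164585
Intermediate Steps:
q = -26164069 (q = -1 + ((22417 - 23701)*(17205 + 23549))/2 = -1 + (-1284*40754)/2 = -1 + (1/2)*(-52328136) = -1 - 26164068 = -26164069)
q - A(r) = -26164069 - 4*129 = -26164069 - 1*516 = -26164069 - 516 = -26164585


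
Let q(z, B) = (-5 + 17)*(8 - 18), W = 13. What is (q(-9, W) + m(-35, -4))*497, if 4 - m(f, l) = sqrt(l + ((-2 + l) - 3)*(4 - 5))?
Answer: -57652 - 497*sqrt(5) ≈ -58763.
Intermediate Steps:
m(f, l) = 4 - sqrt(5) (m(f, l) = 4 - sqrt(l + ((-2 + l) - 3)*(4 - 5)) = 4 - sqrt(l + (-5 + l)*(-1)) = 4 - sqrt(l + (5 - l)) = 4 - sqrt(5))
q(z, B) = -120 (q(z, B) = 12*(-10) = -120)
(q(-9, W) + m(-35, -4))*497 = (-120 + (4 - sqrt(5)))*497 = (-116 - sqrt(5))*497 = -57652 - 497*sqrt(5)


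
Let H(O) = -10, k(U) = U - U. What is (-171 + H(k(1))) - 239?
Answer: -420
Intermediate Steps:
k(U) = 0
(-171 + H(k(1))) - 239 = (-171 - 10) - 239 = -181 - 239 = -420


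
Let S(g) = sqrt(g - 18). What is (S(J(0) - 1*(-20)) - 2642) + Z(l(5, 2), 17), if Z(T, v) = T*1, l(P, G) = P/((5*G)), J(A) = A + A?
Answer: -5283/2 + sqrt(2) ≈ -2640.1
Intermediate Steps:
J(A) = 2*A
l(P, G) = P/(5*G) (l(P, G) = P*(1/(5*G)) = P/(5*G))
Z(T, v) = T
S(g) = sqrt(-18 + g)
(S(J(0) - 1*(-20)) - 2642) + Z(l(5, 2), 17) = (sqrt(-18 + (2*0 - 1*(-20))) - 2642) + (1/5)*5/2 = (sqrt(-18 + (0 + 20)) - 2642) + (1/5)*5*(1/2) = (sqrt(-18 + 20) - 2642) + 1/2 = (sqrt(2) - 2642) + 1/2 = (-2642 + sqrt(2)) + 1/2 = -5283/2 + sqrt(2)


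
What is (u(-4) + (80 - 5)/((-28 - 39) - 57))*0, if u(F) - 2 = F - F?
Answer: 0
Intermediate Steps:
u(F) = 2 (u(F) = 2 + (F - F) = 2 + 0 = 2)
(u(-4) + (80 - 5)/((-28 - 39) - 57))*0 = (2 + (80 - 5)/((-28 - 39) - 57))*0 = (2 + 75/(-67 - 57))*0 = (2 + 75/(-124))*0 = (2 + 75*(-1/124))*0 = (2 - 75/124)*0 = (173/124)*0 = 0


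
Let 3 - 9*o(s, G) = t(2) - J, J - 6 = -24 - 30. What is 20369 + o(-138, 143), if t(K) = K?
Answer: 183274/9 ≈ 20364.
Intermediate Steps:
J = -48 (J = 6 + (-24 - 30) = 6 - 54 = -48)
o(s, G) = -47/9 (o(s, G) = ⅓ - (2 - 1*(-48))/9 = ⅓ - (2 + 48)/9 = ⅓ - ⅑*50 = ⅓ - 50/9 = -47/9)
20369 + o(-138, 143) = 20369 - 47/9 = 183274/9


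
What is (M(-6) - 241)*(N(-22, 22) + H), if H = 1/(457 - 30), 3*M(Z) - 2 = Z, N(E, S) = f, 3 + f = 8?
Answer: -517624/427 ≈ -1212.2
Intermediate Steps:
f = 5 (f = -3 + 8 = 5)
N(E, S) = 5
M(Z) = ⅔ + Z/3
H = 1/427 ≈ 0.0023419
(M(-6) - 241)*(N(-22, 22) + H) = ((⅔ + (⅓)*(-6)) - 241)*(5 + 1/427) = ((⅔ - 2) - 241)*(2136/427) = (-4/3 - 241)*(2136/427) = -727/3*2136/427 = -517624/427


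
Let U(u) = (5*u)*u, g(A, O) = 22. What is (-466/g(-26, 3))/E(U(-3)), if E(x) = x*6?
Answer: -233/2970 ≈ -0.078451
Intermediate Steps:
U(u) = 5*u**2
E(x) = 6*x
(-466/g(-26, 3))/E(U(-3)) = (-466/22)/((6*(5*(-3)**2))) = (-466*1/22)/((6*(5*9))) = -233/(11*(6*45)) = -233/11/270 = -233/11*1/270 = -233/2970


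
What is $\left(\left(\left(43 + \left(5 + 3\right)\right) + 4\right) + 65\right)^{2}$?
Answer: $14400$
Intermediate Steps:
$\left(\left(\left(43 + \left(5 + 3\right)\right) + 4\right) + 65\right)^{2} = \left(\left(\left(43 + 8\right) + 4\right) + 65\right)^{2} = \left(\left(51 + 4\right) + 65\right)^{2} = \left(55 + 65\right)^{2} = 120^{2} = 14400$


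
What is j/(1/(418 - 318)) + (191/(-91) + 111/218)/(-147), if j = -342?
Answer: -99733529663/2916186 ≈ -34200.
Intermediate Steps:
j/(1/(418 - 318)) + (191/(-91) + 111/218)/(-147) = -342/(1/(418 - 318)) + (191/(-91) + 111/218)/(-147) = -342/(1/100) + (191*(-1/91) + 111*(1/218))*(-1/147) = -342/1/100 + (-191/91 + 111/218)*(-1/147) = -342*100 - 31537/19838*(-1/147) = -34200 + 31537/2916186 = -99733529663/2916186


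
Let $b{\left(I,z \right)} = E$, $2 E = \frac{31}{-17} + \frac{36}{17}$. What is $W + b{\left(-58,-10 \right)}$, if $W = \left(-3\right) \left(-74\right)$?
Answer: $\frac{7553}{34} \approx 222.15$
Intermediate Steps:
$E = \frac{5}{34}$ ($E = \frac{\frac{31}{-17} + \frac{36}{17}}{2} = \frac{31 \left(- \frac{1}{17}\right) + 36 \cdot \frac{1}{17}}{2} = \frac{- \frac{31}{17} + \frac{36}{17}}{2} = \frac{1}{2} \cdot \frac{5}{17} = \frac{5}{34} \approx 0.14706$)
$b{\left(I,z \right)} = \frac{5}{34}$
$W = 222$
$W + b{\left(-58,-10 \right)} = 222 + \frac{5}{34} = \frac{7553}{34}$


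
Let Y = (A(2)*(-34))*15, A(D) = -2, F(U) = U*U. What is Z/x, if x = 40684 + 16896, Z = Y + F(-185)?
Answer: 7049/11516 ≈ 0.61210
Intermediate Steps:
F(U) = U**2
Y = 1020 (Y = -2*(-34)*15 = 68*15 = 1020)
Z = 35245 (Z = 1020 + (-185)**2 = 1020 + 34225 = 35245)
x = 57580
Z/x = 35245/57580 = 35245*(1/57580) = 7049/11516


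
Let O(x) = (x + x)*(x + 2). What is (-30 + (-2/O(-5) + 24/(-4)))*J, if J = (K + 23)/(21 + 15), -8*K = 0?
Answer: -12443/540 ≈ -23.043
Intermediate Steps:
K = 0 (K = -⅛*0 = 0)
J = 23/36 (J = (0 + 23)/(21 + 15) = 23/36 ≈ 0.63889)
O(x) = 2*x*(2 + x) (O(x) = (2*x)*(2 + x) = 2*x*(2 + x))
(-30 + (-2/O(-5) + 24/(-4)))*J = (-30 + (-2*(-1/(10*(2 - 5))) + 24/(-4)))*(23/36) = (-30 + (-2/(2*(-5)*(-3)) + 24*(-¼)))*(23/36) = (-30 + (-2/30 - 6))*(23/36) = (-30 + (-2*1/30 - 6))*(23/36) = (-30 + (-1/15 - 6))*(23/36) = (-30 - 91/15)*(23/36) = -541/15*23/36 = -12443/540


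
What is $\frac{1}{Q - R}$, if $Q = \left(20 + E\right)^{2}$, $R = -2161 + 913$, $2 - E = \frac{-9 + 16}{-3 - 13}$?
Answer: $\frac{256}{448369} \approx 0.00057096$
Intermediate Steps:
$E = \frac{39}{16}$ ($E = 2 - \frac{-9 + 16}{-3 - 13} = 2 - \frac{7}{-16} = 2 - 7 \left(- \frac{1}{16}\right) = 2 - - \frac{7}{16} = 2 + \frac{7}{16} = \frac{39}{16} \approx 2.4375$)
$R = -1248$
$Q = \frac{128881}{256}$ ($Q = \left(20 + \frac{39}{16}\right)^{2} = \left(\frac{359}{16}\right)^{2} = \frac{128881}{256} \approx 503.44$)
$\frac{1}{Q - R} = \frac{1}{\frac{128881}{256} - -1248} = \frac{1}{\frac{128881}{256} + 1248} = \frac{1}{\frac{448369}{256}} = \frac{256}{448369}$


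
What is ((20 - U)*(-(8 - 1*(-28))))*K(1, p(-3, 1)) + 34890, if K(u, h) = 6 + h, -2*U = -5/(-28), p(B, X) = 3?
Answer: 397335/14 ≈ 28381.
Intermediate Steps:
U = -5/56 (U = -(-5)/(2*(-28)) = -(-5)*(-1)/(2*28) = -½*5/28 = -5/56 ≈ -0.089286)
((20 - U)*(-(8 - 1*(-28))))*K(1, p(-3, 1)) + 34890 = ((20 - 1*(-5/56))*(-(8 - 1*(-28))))*(6 + 3) + 34890 = ((20 + 5/56)*(-(8 + 28)))*9 + 34890 = (1125*(-1*36)/56)*9 + 34890 = ((1125/56)*(-36))*9 + 34890 = -10125/14*9 + 34890 = -91125/14 + 34890 = 397335/14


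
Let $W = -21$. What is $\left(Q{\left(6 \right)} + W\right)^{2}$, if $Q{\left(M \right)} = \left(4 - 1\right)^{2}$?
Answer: $144$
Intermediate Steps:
$Q{\left(M \right)} = 9$ ($Q{\left(M \right)} = 3^{2} = 9$)
$\left(Q{\left(6 \right)} + W\right)^{2} = \left(9 - 21\right)^{2} = \left(-12\right)^{2} = 144$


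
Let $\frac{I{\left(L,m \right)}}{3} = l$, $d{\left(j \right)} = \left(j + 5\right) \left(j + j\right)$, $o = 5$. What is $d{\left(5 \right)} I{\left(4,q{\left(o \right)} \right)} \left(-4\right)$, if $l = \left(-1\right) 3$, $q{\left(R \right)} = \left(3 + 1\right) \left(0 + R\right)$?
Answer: $3600$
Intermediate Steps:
$q{\left(R \right)} = 4 R$
$l = -3$
$d{\left(j \right)} = 2 j \left(5 + j\right)$ ($d{\left(j \right)} = \left(5 + j\right) 2 j = 2 j \left(5 + j\right)$)
$I{\left(L,m \right)} = -9$ ($I{\left(L,m \right)} = 3 \left(-3\right) = -9$)
$d{\left(5 \right)} I{\left(4,q{\left(o \right)} \right)} \left(-4\right) = 2 \cdot 5 \left(5 + 5\right) \left(-9\right) \left(-4\right) = 2 \cdot 5 \cdot 10 \left(-9\right) \left(-4\right) = 100 \left(-9\right) \left(-4\right) = \left(-900\right) \left(-4\right) = 3600$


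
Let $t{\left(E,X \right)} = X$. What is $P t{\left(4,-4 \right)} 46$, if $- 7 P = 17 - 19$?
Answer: $- \frac{368}{7} \approx -52.571$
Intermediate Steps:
$P = \frac{2}{7}$ ($P = - \frac{17 - 19}{7} = \left(- \frac{1}{7}\right) \left(-2\right) = \frac{2}{7} \approx 0.28571$)
$P t{\left(4,-4 \right)} 46 = \frac{2}{7} \left(-4\right) 46 = \left(- \frac{8}{7}\right) 46 = - \frac{368}{7}$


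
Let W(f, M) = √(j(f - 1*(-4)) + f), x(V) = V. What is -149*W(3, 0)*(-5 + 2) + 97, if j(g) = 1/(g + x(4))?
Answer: 97 + 447*√374/11 ≈ 882.87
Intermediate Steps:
j(g) = 1/(4 + g) (j(g) = 1/(g + 4) = 1/(4 + g))
W(f, M) = √(f + 1/(8 + f)) (W(f, M) = √(1/(4 + (f - 1*(-4))) + f) = √(1/(4 + (f + 4)) + f) = √(1/(4 + (4 + f)) + f) = √(1/(8 + f) + f) = √(f + 1/(8 + f)))
-149*W(3, 0)*(-5 + 2) + 97 = -149*√((1 + 3*(8 + 3))/(8 + 3))*(-5 + 2) + 97 = -149*√((1 + 3*11)/11)*(-3) + 97 = -149*√((1 + 33)/11)*(-3) + 97 = -149*√((1/11)*34)*(-3) + 97 = -149*√(34/11)*(-3) + 97 = -149*√374/11*(-3) + 97 = -(-447)*√374/11 + 97 = 447*√374/11 + 97 = 97 + 447*√374/11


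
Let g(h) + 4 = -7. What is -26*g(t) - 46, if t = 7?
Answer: 240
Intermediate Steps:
g(h) = -11 (g(h) = -4 - 7 = -11)
-26*g(t) - 46 = -26*(-11) - 46 = 286 - 46 = 240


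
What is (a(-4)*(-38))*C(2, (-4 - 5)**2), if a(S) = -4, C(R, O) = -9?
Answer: -1368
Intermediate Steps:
(a(-4)*(-38))*C(2, (-4 - 5)**2) = -4*(-38)*(-9) = 152*(-9) = -1368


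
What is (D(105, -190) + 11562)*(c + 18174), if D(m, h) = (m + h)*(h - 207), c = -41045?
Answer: -1036216397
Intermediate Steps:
D(m, h) = (-207 + h)*(h + m) (D(m, h) = (h + m)*(-207 + h) = (-207 + h)*(h + m))
(D(105, -190) + 11562)*(c + 18174) = (((-190)² - 207*(-190) - 207*105 - 190*105) + 11562)*(-41045 + 18174) = ((36100 + 39330 - 21735 - 19950) + 11562)*(-22871) = (33745 + 11562)*(-22871) = 45307*(-22871) = -1036216397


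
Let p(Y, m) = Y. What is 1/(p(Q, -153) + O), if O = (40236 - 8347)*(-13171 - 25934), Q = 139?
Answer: -1/1247019206 ≈ -8.0191e-10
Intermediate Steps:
O = -1247019345 (O = 31889*(-39105) = -1247019345)
1/(p(Q, -153) + O) = 1/(139 - 1247019345) = 1/(-1247019206) = -1/1247019206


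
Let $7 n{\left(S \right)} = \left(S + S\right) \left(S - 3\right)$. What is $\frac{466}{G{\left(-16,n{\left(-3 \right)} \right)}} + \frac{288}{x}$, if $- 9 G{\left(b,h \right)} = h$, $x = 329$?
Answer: $- \frac{536023}{658} \approx -814.63$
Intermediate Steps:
$n{\left(S \right)} = \frac{2 S \left(-3 + S\right)}{7}$ ($n{\left(S \right)} = \frac{\left(S + S\right) \left(S - 3\right)}{7} = \frac{2 S \left(-3 + S\right)}{7}$)
$G{\left(b,h \right)} = - \frac{h}{9}$
$\frac{466}{G{\left(-16,n{\left(-3 \right)} \right)}} + \frac{288}{x} = \frac{466}{\left(- \frac{1}{9}\right) \frac{2}{7} \left(-3\right) \left(-3 - 3\right)} + \frac{288}{329} = \frac{466}{\left(- \frac{1}{9}\right) \frac{2}{7} \left(-3\right) \left(-6\right)} + 288 \cdot \frac{1}{329} = \frac{466}{\left(- \frac{1}{9}\right) \frac{36}{7}} + \frac{288}{329} = \frac{466}{- \frac{4}{7}} + \frac{288}{329} = 466 \left(- \frac{7}{4}\right) + \frac{288}{329} = - \frac{1631}{2} + \frac{288}{329} = - \frac{536023}{658}$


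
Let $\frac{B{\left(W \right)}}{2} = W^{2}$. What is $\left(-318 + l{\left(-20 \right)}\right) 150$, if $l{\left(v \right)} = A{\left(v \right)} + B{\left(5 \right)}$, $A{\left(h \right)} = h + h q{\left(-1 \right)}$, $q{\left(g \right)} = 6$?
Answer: $-61200$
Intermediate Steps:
$B{\left(W \right)} = 2 W^{2}$
$A{\left(h \right)} = 7 h$ ($A{\left(h \right)} = h + h 6 = h + 6 h = 7 h$)
$l{\left(v \right)} = 50 + 7 v$ ($l{\left(v \right)} = 7 v + 2 \cdot 5^{2} = 7 v + 2 \cdot 25 = 7 v + 50 = 50 + 7 v$)
$\left(-318 + l{\left(-20 \right)}\right) 150 = \left(-318 + \left(50 + 7 \left(-20\right)\right)\right) 150 = \left(-318 + \left(50 - 140\right)\right) 150 = \left(-318 - 90\right) 150 = \left(-408\right) 150 = -61200$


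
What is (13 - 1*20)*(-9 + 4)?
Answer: 35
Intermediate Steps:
(13 - 1*20)*(-9 + 4) = (13 - 20)*(-5) = -7*(-5) = 35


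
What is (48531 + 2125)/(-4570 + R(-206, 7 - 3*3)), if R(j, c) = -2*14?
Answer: -25328/2299 ≈ -11.017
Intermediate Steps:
R(j, c) = -28
(48531 + 2125)/(-4570 + R(-206, 7 - 3*3)) = (48531 + 2125)/(-4570 - 28) = 50656/(-4598) = 50656*(-1/4598) = -25328/2299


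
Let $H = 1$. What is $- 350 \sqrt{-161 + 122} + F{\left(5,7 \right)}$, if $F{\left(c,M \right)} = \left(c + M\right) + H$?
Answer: $13 - 350 i \sqrt{39} \approx 13.0 - 2185.8 i$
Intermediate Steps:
$F{\left(c,M \right)} = 1 + M + c$ ($F{\left(c,M \right)} = \left(c + M\right) + 1 = \left(M + c\right) + 1 = 1 + M + c$)
$- 350 \sqrt{-161 + 122} + F{\left(5,7 \right)} = - 350 \sqrt{-161 + 122} + \left(1 + 7 + 5\right) = - 350 \sqrt{-39} + 13 = - 350 i \sqrt{39} + 13 = 13 - 350 i \sqrt{39}$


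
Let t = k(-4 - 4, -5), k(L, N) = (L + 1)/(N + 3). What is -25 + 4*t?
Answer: -11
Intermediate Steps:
k(L, N) = (1 + L)/(3 + N)
t = 7/2 (t = (1 + (-4 - 4))/(3 - 5) = (1 - 8)/(-2) = -1/2*(-7) = 7/2 ≈ 3.5000)
-25 + 4*t = -25 + 4*(7/2) = -25 + 14 = -11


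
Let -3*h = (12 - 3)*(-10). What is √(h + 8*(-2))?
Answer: √14 ≈ 3.7417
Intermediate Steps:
h = 30 (h = -(12 - 3)*(-10)/3 = -3*(-10) = -⅓*(-90) = 30)
√(h + 8*(-2)) = √(30 + 8*(-2)) = √(30 - 16) = √14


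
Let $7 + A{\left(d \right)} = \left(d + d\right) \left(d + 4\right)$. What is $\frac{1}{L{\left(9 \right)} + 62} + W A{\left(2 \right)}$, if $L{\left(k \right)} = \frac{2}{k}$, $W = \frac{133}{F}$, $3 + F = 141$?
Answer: $\frac{633701}{38640} \approx 16.4$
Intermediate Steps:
$F = 138$ ($F = -3 + 141 = 138$)
$A{\left(d \right)} = -7 + 2 d \left(4 + d\right)$ ($A{\left(d \right)} = -7 + \left(d + d\right) \left(d + 4\right) = -7 + 2 d \left(4 + d\right)$)
$W = \frac{133}{138} \approx 0.96377$
$\frac{1}{L{\left(9 \right)} + 62} + W A{\left(2 \right)} = \frac{1}{\frac{2}{9} + 62} + \frac{133 \left(-7 + 2 \cdot 2^{2} + 8 \cdot 2\right)}{138} = \frac{1}{2 \cdot \frac{1}{9} + 62} + \frac{133 \left(-7 + 2 \cdot 4 + 16\right)}{138} = \frac{1}{\frac{2}{9} + 62} + \frac{133 \left(-7 + 8 + 16\right)}{138} = \frac{1}{\frac{560}{9}} + \frac{133}{138} \cdot 17 = \frac{9}{560} + \frac{2261}{138} = \frac{633701}{38640}$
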